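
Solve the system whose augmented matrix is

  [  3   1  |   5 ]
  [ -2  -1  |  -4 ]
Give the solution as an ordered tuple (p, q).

(1, 2)

ρ1 -> 1/3·ρ1
ρ2 -> ρ2 + 2·ρ1
ρ2 -> -3·ρ2
ρ1 -> ρ1 − 1/3·ρ2
Reading off the last column: p = 1, q = 2.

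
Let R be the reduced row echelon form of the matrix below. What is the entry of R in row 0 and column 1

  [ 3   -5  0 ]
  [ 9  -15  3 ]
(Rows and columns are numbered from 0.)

r1 ← 1/3·r1
r2 ← r2 − 9·r1
r2 ← 1/3·r2

-5/3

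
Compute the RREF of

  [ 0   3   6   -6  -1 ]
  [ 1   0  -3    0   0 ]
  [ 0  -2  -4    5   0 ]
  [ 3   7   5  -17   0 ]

[[1, 0, -3, 0, 0], [0, 1, 2, 0, 0], [0, 0, 0, 1, 0], [0, 0, 0, 0, 1]]

R1 <=> R2
R4 → R4 − 3·R1
R2 → 1/3·R2
R3 → R3 + 2·R2
R4 → R4 − 7·R2
R4 → R4 + 3·R3
R4 → 3·R4
R3 → R3 + 2/3·R4
R2 → R2 + 1/3·R4
R2 → R2 + 2·R3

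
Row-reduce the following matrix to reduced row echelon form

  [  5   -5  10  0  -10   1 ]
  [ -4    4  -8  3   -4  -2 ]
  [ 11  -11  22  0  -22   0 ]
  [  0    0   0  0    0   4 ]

[[1, -1, 2, 0, -2, 0], [0, 0, 0, 1, -4, 0], [0, 0, 0, 0, 0, 1], [0, 0, 0, 0, 0, 0]]

R1 → 1/5·R1
  [  1   -1   2  0   -2  1/5 ]
  [ -4    4  -8  3   -4   -2 ]
  [ 11  -11  22  0  -22    0 ]
  [  0    0   0  0    0    4 ]
R2 → R2 + 4·R1
  [  1   -1   2  0   -2   1/5 ]
  [  0    0   0  3  -12  -6/5 ]
  [ 11  -11  22  0  -22     0 ]
  [  0    0   0  0    0     4 ]
R3 → R3 − 11·R1
  [ 1  -1  2  0   -2    1/5 ]
  [ 0   0  0  3  -12   -6/5 ]
  [ 0   0  0  0    0  -11/5 ]
  [ 0   0  0  0    0      4 ]
R2 → 1/3·R2
  [ 1  -1  2  0  -2    1/5 ]
  [ 0   0  0  1  -4   -2/5 ]
  [ 0   0  0  0   0  -11/5 ]
  [ 0   0  0  0   0      4 ]
R3 → -5/11·R3
  [ 1  -1  2  0  -2   1/5 ]
  [ 0   0  0  1  -4  -2/5 ]
  [ 0   0  0  0   0     1 ]
  [ 0   0  0  0   0     4 ]
R4 → R4 − 4·R3
  [ 1  -1  2  0  -2   1/5 ]
  [ 0   0  0  1  -4  -2/5 ]
  [ 0   0  0  0   0     1 ]
  [ 0   0  0  0   0     0 ]
R2 → R2 + 2/5·R3
  [ 1  -1  2  0  -2  1/5 ]
  [ 0   0  0  1  -4    0 ]
  [ 0   0  0  0   0    1 ]
  [ 0   0  0  0   0    0 ]
R1 → R1 − 1/5·R3
  [ 1  -1  2  0  -2  0 ]
  [ 0   0  0  1  -4  0 ]
  [ 0   0  0  0   0  1 ]
  [ 0   0  0  0   0  0 ]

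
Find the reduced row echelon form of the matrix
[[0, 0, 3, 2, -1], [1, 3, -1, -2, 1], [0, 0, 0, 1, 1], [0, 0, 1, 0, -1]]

r1 <-> r2
  [ 1  3  -1  -2   1 ]
  [ 0  0   3   2  -1 ]
  [ 0  0   0   1   1 ]
  [ 0  0   1   0  -1 ]
r2 -> 1/3·r2
  [ 1  3  -1   -2     1 ]
  [ 0  0   1  2/3  -1/3 ]
  [ 0  0   0    1     1 ]
  [ 0  0   1    0    -1 ]
r4 -> r4 − r2
  [ 1  3  -1    -2     1 ]
  [ 0  0   1   2/3  -1/3 ]
  [ 0  0   0     1     1 ]
  [ 0  0   0  -2/3  -2/3 ]
r4 -> r4 + 2/3·r3
  [ 1  3  -1   -2     1 ]
  [ 0  0   1  2/3  -1/3 ]
  [ 0  0   0    1     1 ]
  [ 0  0   0    0     0 ]
r2 -> r2 − 2/3·r3
  [ 1  3  -1  -2   1 ]
  [ 0  0   1   0  -1 ]
  [ 0  0   0   1   1 ]
  [ 0  0   0   0   0 ]
r1 -> r1 + 2·r3
  [ 1  3  -1  0   3 ]
  [ 0  0   1  0  -1 ]
  [ 0  0   0  1   1 ]
  [ 0  0   0  0   0 ]
r1 -> r1 + r2
  [ 1  3  0  0   2 ]
  [ 0  0  1  0  -1 ]
  [ 0  0  0  1   1 ]
  [ 0  0  0  0   0 ]

[[1, 3, 0, 0, 2], [0, 0, 1, 0, -1], [0, 0, 0, 1, 1], [0, 0, 0, 0, 0]]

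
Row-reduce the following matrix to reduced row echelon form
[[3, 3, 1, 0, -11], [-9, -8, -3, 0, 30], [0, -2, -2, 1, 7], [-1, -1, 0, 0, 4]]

r1 ← 1/3·r1
  [  1   1  1/3  0  -11/3 ]
  [ -9  -8   -3  0     30 ]
  [  0  -2   -2  1      7 ]
  [ -1  -1    0  0      4 ]
r2 ← r2 + 9·r1
  [  1   1  1/3  0  -11/3 ]
  [  0   1    0  0     -3 ]
  [  0  -2   -2  1      7 ]
  [ -1  -1    0  0      4 ]
r4 ← r4 + r1
  [ 1   1  1/3  0  -11/3 ]
  [ 0   1    0  0     -3 ]
  [ 0  -2   -2  1      7 ]
  [ 0   0  1/3  0    1/3 ]
r3 ← r3 + 2·r2
  [ 1  1  1/3  0  -11/3 ]
  [ 0  1    0  0     -3 ]
  [ 0  0   -2  1      1 ]
  [ 0  0  1/3  0    1/3 ]
r3 ← -1/2·r3
  [ 1  1  1/3     0  -11/3 ]
  [ 0  1    0     0     -3 ]
  [ 0  0    1  -1/2   -1/2 ]
  [ 0  0  1/3     0    1/3 ]
r4 ← r4 − 1/3·r3
  [ 1  1  1/3     0  -11/3 ]
  [ 0  1    0     0     -3 ]
  [ 0  0    1  -1/2   -1/2 ]
  [ 0  0    0   1/6    1/2 ]
r4 ← 6·r4
  [ 1  1  1/3     0  -11/3 ]
  [ 0  1    0     0     -3 ]
  [ 0  0    1  -1/2   -1/2 ]
  [ 0  0    0     1      3 ]
r3 ← r3 + 1/2·r4
  [ 1  1  1/3  0  -11/3 ]
  [ 0  1    0  0     -3 ]
  [ 0  0    1  0      1 ]
  [ 0  0    0  1      3 ]
r1 ← r1 − 1/3·r3
  [ 1  1  0  0  -4 ]
  [ 0  1  0  0  -3 ]
  [ 0  0  1  0   1 ]
  [ 0  0  0  1   3 ]
r1 ← r1 − r2
  [ 1  0  0  0  -1 ]
  [ 0  1  0  0  -3 ]
  [ 0  0  1  0   1 ]
  [ 0  0  0  1   3 ]

[[1, 0, 0, 0, -1], [0, 1, 0, 0, -3], [0, 0, 1, 0, 1], [0, 0, 0, 1, 3]]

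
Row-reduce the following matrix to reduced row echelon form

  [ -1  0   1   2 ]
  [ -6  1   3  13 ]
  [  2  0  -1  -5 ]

Multiply ρ1 by -1.
  [  1  0  -1  -2 ]
  [ -6  1   3  13 ]
  [  2  0  -1  -5 ]
Add 6 times ρ1 to ρ2.
  [ 1  0  -1  -2 ]
  [ 0  1  -3   1 ]
  [ 2  0  -1  -5 ]
Subtract 2 times ρ1 from ρ3.
  [ 1  0  -1  -2 ]
  [ 0  1  -3   1 ]
  [ 0  0   1  -1 ]
Add 3 times ρ3 to ρ2.
  [ 1  0  -1  -2 ]
  [ 0  1   0  -2 ]
  [ 0  0   1  -1 ]
Add ρ3 to ρ1.
  [ 1  0  0  -3 ]
  [ 0  1  0  -2 ]
  [ 0  0  1  -1 ]

[[1, 0, 0, -3], [0, 1, 0, -2], [0, 0, 1, -1]]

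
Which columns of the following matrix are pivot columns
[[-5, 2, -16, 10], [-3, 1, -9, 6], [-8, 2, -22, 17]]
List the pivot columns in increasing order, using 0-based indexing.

R1 -> -1/5·R1
  [  1  -2/5  16/5  -2 ]
  [ -3     1    -9   6 ]
  [ -8     2   -22  17 ]
R2 -> R2 + 3·R1
  [  1  -2/5  16/5  -2 ]
  [  0  -1/5   3/5   0 ]
  [ -8     2   -22  17 ]
R3 -> R3 + 8·R1
  [ 1  -2/5  16/5  -2 ]
  [ 0  -1/5   3/5   0 ]
  [ 0  -6/5  18/5   1 ]
R2 -> -5·R2
  [ 1  -2/5  16/5  -2 ]
  [ 0     1    -3   0 ]
  [ 0  -6/5  18/5   1 ]
R3 -> R3 + 6/5·R2
  [ 1  -2/5  16/5  -2 ]
  [ 0     1    -3   0 ]
  [ 0     0     0   1 ]
R1 -> R1 + 2·R3
  [ 1  -2/5  16/5  0 ]
  [ 0     1    -3  0 ]
  [ 0     0     0  1 ]
R1 -> R1 + 2/5·R2
  [ 1  0   2  0 ]
  [ 0  1  -3  0 ]
  [ 0  0   0  1 ]
Pivot columns are the columns containing a leading 1.

0, 1, 3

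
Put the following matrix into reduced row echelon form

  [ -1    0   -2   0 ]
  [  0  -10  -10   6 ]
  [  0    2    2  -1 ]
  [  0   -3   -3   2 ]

r1 := -1·r1
  [ 1    0    2   0 ]
  [ 0  -10  -10   6 ]
  [ 0    2    2  -1 ]
  [ 0   -3   -3   2 ]
r2 := -1/10·r2
  [ 1   0   2     0 ]
  [ 0   1   1  -3/5 ]
  [ 0   2   2    -1 ]
  [ 0  -3  -3     2 ]
r3 := r3 − 2·r2
  [ 1   0   2     0 ]
  [ 0   1   1  -3/5 ]
  [ 0   0   0   1/5 ]
  [ 0  -3  -3     2 ]
r4 := r4 + 3·r2
  [ 1  0  2     0 ]
  [ 0  1  1  -3/5 ]
  [ 0  0  0   1/5 ]
  [ 0  0  0   1/5 ]
r3 := 5·r3
  [ 1  0  2     0 ]
  [ 0  1  1  -3/5 ]
  [ 0  0  0     1 ]
  [ 0  0  0   1/5 ]
r4 := r4 − 1/5·r3
  [ 1  0  2     0 ]
  [ 0  1  1  -3/5 ]
  [ 0  0  0     1 ]
  [ 0  0  0     0 ]
r2 := r2 + 3/5·r3
  [ 1  0  2  0 ]
  [ 0  1  1  0 ]
  [ 0  0  0  1 ]
  [ 0  0  0  0 ]

[[1, 0, 2, 0], [0, 1, 1, 0], [0, 0, 0, 1], [0, 0, 0, 0]]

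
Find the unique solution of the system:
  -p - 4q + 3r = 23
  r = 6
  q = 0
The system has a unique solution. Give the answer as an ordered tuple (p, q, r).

(-5, 0, 6)

Form the augmented matrix and row-reduce:
  [ -1  -4  3  |  23 ]
  [  0   0  1  |   6 ]
  [  0   1  0  |   0 ]
ρ1 → -1·ρ1
  [ 1  4  -3  |  -23 ]
  [ 0  0   1  |    6 ]
  [ 0  1   0  |    0 ]
ρ2 <-> ρ3
  [ 1  4  -3  |  -23 ]
  [ 0  1   0  |    0 ]
  [ 0  0   1  |    6 ]
ρ1 → ρ1 + 3·ρ3
  [ 1  4  0  |  -5 ]
  [ 0  1  0  |   0 ]
  [ 0  0  1  |   6 ]
ρ1 → ρ1 − 4·ρ2
  [ 1  0  0  |  -5 ]
  [ 0  1  0  |   0 ]
  [ 0  0  1  |   6 ]
Reading off the last column: p = -5, q = 0, r = 6.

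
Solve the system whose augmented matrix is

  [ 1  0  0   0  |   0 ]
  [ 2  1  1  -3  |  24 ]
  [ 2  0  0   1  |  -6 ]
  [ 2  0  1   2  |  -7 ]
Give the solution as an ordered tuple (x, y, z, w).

R2 := R2 − 2·R1
  [ 1  0  0   0  |   0 ]
  [ 0  1  1  -3  |  24 ]
  [ 2  0  0   1  |  -6 ]
  [ 2  0  1   2  |  -7 ]
R3 := R3 − 2·R1
  [ 1  0  0   0  |   0 ]
  [ 0  1  1  -3  |  24 ]
  [ 0  0  0   1  |  -6 ]
  [ 2  0  1   2  |  -7 ]
R4 := R4 − 2·R1
  [ 1  0  0   0  |   0 ]
  [ 0  1  1  -3  |  24 ]
  [ 0  0  0   1  |  -6 ]
  [ 0  0  1   2  |  -7 ]
R3 ↔ R4
  [ 1  0  0   0  |   0 ]
  [ 0  1  1  -3  |  24 ]
  [ 0  0  1   2  |  -7 ]
  [ 0  0  0   1  |  -6 ]
R3 := R3 − 2·R4
  [ 1  0  0   0  |   0 ]
  [ 0  1  1  -3  |  24 ]
  [ 0  0  1   0  |   5 ]
  [ 0  0  0   1  |  -6 ]
R2 := R2 + 3·R4
  [ 1  0  0  0  |   0 ]
  [ 0  1  1  0  |   6 ]
  [ 0  0  1  0  |   5 ]
  [ 0  0  0  1  |  -6 ]
R2 := R2 − R3
  [ 1  0  0  0  |   0 ]
  [ 0  1  0  0  |   1 ]
  [ 0  0  1  0  |   5 ]
  [ 0  0  0  1  |  -6 ]
Reading off the last column: x = 0, y = 1, z = 5, w = -6.

(0, 1, 5, -6)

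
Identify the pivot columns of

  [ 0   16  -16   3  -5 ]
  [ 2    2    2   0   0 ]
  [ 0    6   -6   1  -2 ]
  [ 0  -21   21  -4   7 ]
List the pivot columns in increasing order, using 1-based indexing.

R1 <-> R2
  [ 2    2    2   0   0 ]
  [ 0   16  -16   3  -5 ]
  [ 0    6   -6   1  -2 ]
  [ 0  -21   21  -4   7 ]
R1 ← 1/2·R1
  [ 1    1    1   0   0 ]
  [ 0   16  -16   3  -5 ]
  [ 0    6   -6   1  -2 ]
  [ 0  -21   21  -4   7 ]
R2 ← 1/16·R2
  [ 1    1   1     0      0 ]
  [ 0    1  -1  3/16  -5/16 ]
  [ 0    6  -6     1     -2 ]
  [ 0  -21  21    -4      7 ]
R3 ← R3 − 6·R2
  [ 1    1   1     0      0 ]
  [ 0    1  -1  3/16  -5/16 ]
  [ 0    0   0  -1/8   -1/8 ]
  [ 0  -21  21    -4      7 ]
R4 ← R4 + 21·R2
  [ 1  1   1      0      0 ]
  [ 0  1  -1   3/16  -5/16 ]
  [ 0  0   0   -1/8   -1/8 ]
  [ 0  0   0  -1/16   7/16 ]
R3 ← -8·R3
  [ 1  1   1      0      0 ]
  [ 0  1  -1   3/16  -5/16 ]
  [ 0  0   0      1      1 ]
  [ 0  0   0  -1/16   7/16 ]
R4 ← R4 + 1/16·R3
  [ 1  1   1     0      0 ]
  [ 0  1  -1  3/16  -5/16 ]
  [ 0  0   0     1      1 ]
  [ 0  0   0     0    1/2 ]
R4 ← 2·R4
  [ 1  1   1     0      0 ]
  [ 0  1  -1  3/16  -5/16 ]
  [ 0  0   0     1      1 ]
  [ 0  0   0     0      1 ]
R3 ← R3 − R4
  [ 1  1   1     0      0 ]
  [ 0  1  -1  3/16  -5/16 ]
  [ 0  0   0     1      0 ]
  [ 0  0   0     0      1 ]
R2 ← R2 + 5/16·R4
  [ 1  1   1     0  0 ]
  [ 0  1  -1  3/16  0 ]
  [ 0  0   0     1  0 ]
  [ 0  0   0     0  1 ]
R2 ← R2 − 3/16·R3
  [ 1  1   1  0  0 ]
  [ 0  1  -1  0  0 ]
  [ 0  0   0  1  0 ]
  [ 0  0   0  0  1 ]
R1 ← R1 − R2
  [ 1  0   2  0  0 ]
  [ 0  1  -1  0  0 ]
  [ 0  0   0  1  0 ]
  [ 0  0   0  0  1 ]
Pivot columns are the columns containing a leading 1.

1, 2, 4, 5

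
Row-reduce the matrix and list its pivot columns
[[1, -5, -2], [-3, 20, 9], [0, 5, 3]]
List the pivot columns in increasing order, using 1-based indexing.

1, 2

r2 → r2 + 3·r1
r2 → 1/5·r2
r3 → r3 − 5·r2
r1 → r1 + 5·r2
Pivot columns are the columns containing a leading 1.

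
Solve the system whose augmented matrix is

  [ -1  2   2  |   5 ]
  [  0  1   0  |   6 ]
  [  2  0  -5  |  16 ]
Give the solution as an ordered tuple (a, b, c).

(3, 6, -2)

r1 -> -1·r1
  [ 1  -2  -2  |  -5 ]
  [ 0   1   0  |   6 ]
  [ 2   0  -5  |  16 ]
r3 -> r3 − 2·r1
  [ 1  -2  -2  |  -5 ]
  [ 0   1   0  |   6 ]
  [ 0   4  -1  |  26 ]
r3 -> r3 − 4·r2
  [ 1  -2  -2  |  -5 ]
  [ 0   1   0  |   6 ]
  [ 0   0  -1  |   2 ]
r3 -> -1·r3
  [ 1  -2  -2  |  -5 ]
  [ 0   1   0  |   6 ]
  [ 0   0   1  |  -2 ]
r1 -> r1 + 2·r3
  [ 1  -2  0  |  -9 ]
  [ 0   1  0  |   6 ]
  [ 0   0  1  |  -2 ]
r1 -> r1 + 2·r2
  [ 1  0  0  |   3 ]
  [ 0  1  0  |   6 ]
  [ 0  0  1  |  -2 ]
Reading off the last column: a = 3, b = 6, c = -2.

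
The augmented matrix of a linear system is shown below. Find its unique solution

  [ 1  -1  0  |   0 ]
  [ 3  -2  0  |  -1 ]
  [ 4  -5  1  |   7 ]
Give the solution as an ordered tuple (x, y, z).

ρ2 → ρ2 − 3·ρ1
  [ 1  -1  0  |   0 ]
  [ 0   1  0  |  -1 ]
  [ 4  -5  1  |   7 ]
ρ3 → ρ3 − 4·ρ1
  [ 1  -1  0  |   0 ]
  [ 0   1  0  |  -1 ]
  [ 0  -1  1  |   7 ]
ρ3 → ρ3 + ρ2
  [ 1  -1  0  |   0 ]
  [ 0   1  0  |  -1 ]
  [ 0   0  1  |   6 ]
ρ1 → ρ1 + ρ2
  [ 1  0  0  |  -1 ]
  [ 0  1  0  |  -1 ]
  [ 0  0  1  |   6 ]
Reading off the last column: x = -1, y = -1, z = 6.

(-1, -1, 6)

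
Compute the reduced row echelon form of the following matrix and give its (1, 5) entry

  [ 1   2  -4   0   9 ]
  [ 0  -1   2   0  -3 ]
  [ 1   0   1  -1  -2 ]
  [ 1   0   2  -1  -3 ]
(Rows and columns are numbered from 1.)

3

ρ3 -> ρ3 − ρ1
  [ 1   2  -4   0    9 ]
  [ 0  -1   2   0   -3 ]
  [ 0  -2   5  -1  -11 ]
  [ 1   0   2  -1   -3 ]
ρ4 -> ρ4 − ρ1
  [ 1   2  -4   0    9 ]
  [ 0  -1   2   0   -3 ]
  [ 0  -2   5  -1  -11 ]
  [ 0  -2   6  -1  -12 ]
ρ2 -> -1·ρ2
  [ 1   2  -4   0    9 ]
  [ 0   1  -2   0    3 ]
  [ 0  -2   5  -1  -11 ]
  [ 0  -2   6  -1  -12 ]
ρ3 -> ρ3 + 2·ρ2
  [ 1   2  -4   0    9 ]
  [ 0   1  -2   0    3 ]
  [ 0   0   1  -1   -5 ]
  [ 0  -2   6  -1  -12 ]
ρ4 -> ρ4 + 2·ρ2
  [ 1  2  -4   0   9 ]
  [ 0  1  -2   0   3 ]
  [ 0  0   1  -1  -5 ]
  [ 0  0   2  -1  -6 ]
ρ4 -> ρ4 − 2·ρ3
  [ 1  2  -4   0   9 ]
  [ 0  1  -2   0   3 ]
  [ 0  0   1  -1  -5 ]
  [ 0  0   0   1   4 ]
ρ3 -> ρ3 + ρ4
  [ 1  2  -4  0   9 ]
  [ 0  1  -2  0   3 ]
  [ 0  0   1  0  -1 ]
  [ 0  0   0  1   4 ]
ρ2 -> ρ2 + 2·ρ3
  [ 1  2  -4  0   9 ]
  [ 0  1   0  0   1 ]
  [ 0  0   1  0  -1 ]
  [ 0  0   0  1   4 ]
ρ1 -> ρ1 + 4·ρ3
  [ 1  2  0  0   5 ]
  [ 0  1  0  0   1 ]
  [ 0  0  1  0  -1 ]
  [ 0  0  0  1   4 ]
ρ1 -> ρ1 − 2·ρ2
  [ 1  0  0  0   3 ]
  [ 0  1  0  0   1 ]
  [ 0  0  1  0  -1 ]
  [ 0  0  0  1   4 ]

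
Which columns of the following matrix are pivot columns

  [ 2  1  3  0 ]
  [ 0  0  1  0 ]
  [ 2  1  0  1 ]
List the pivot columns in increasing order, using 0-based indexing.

R1 ← 1/2·R1
  [ 1  1/2  3/2  0 ]
  [ 0    0    1  0 ]
  [ 2    1    0  1 ]
R3 ← R3 − 2·R1
  [ 1  1/2  3/2  0 ]
  [ 0    0    1  0 ]
  [ 0    0   -3  1 ]
R3 ← R3 + 3·R2
  [ 1  1/2  3/2  0 ]
  [ 0    0    1  0 ]
  [ 0    0    0  1 ]
R1 ← R1 − 3/2·R2
  [ 1  1/2  0  0 ]
  [ 0    0  1  0 ]
  [ 0    0  0  1 ]
Pivot columns are the columns containing a leading 1.

0, 2, 3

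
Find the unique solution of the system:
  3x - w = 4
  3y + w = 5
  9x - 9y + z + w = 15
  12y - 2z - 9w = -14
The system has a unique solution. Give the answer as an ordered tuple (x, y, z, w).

Form the augmented matrix and row-reduce:
  [ 3   0   0  -1  |    4 ]
  [ 0   3   0   1  |    5 ]
  [ 9  -9   1   1  |   15 ]
  [ 0  12  -2  -9  |  -14 ]
r1 -> 1/3·r1
  [ 1   0   0  -1/3  |  4/3 ]
  [ 0   3   0     1  |    5 ]
  [ 9  -9   1     1  |   15 ]
  [ 0  12  -2    -9  |  -14 ]
r3 -> r3 − 9·r1
  [ 1   0   0  -1/3  |  4/3 ]
  [ 0   3   0     1  |    5 ]
  [ 0  -9   1     4  |    3 ]
  [ 0  12  -2    -9  |  -14 ]
r2 -> 1/3·r2
  [ 1   0   0  -1/3  |  4/3 ]
  [ 0   1   0   1/3  |  5/3 ]
  [ 0  -9   1     4  |    3 ]
  [ 0  12  -2    -9  |  -14 ]
r3 -> r3 + 9·r2
  [ 1   0   0  -1/3  |  4/3 ]
  [ 0   1   0   1/3  |  5/3 ]
  [ 0   0   1     7  |   18 ]
  [ 0  12  -2    -9  |  -14 ]
r4 -> r4 − 12·r2
  [ 1  0   0  -1/3  |  4/3 ]
  [ 0  1   0   1/3  |  5/3 ]
  [ 0  0   1     7  |   18 ]
  [ 0  0  -2   -13  |  -34 ]
r4 -> r4 + 2·r3
  [ 1  0  0  -1/3  |  4/3 ]
  [ 0  1  0   1/3  |  5/3 ]
  [ 0  0  1     7  |   18 ]
  [ 0  0  0     1  |    2 ]
r3 -> r3 − 7·r4
  [ 1  0  0  -1/3  |  4/3 ]
  [ 0  1  0   1/3  |  5/3 ]
  [ 0  0  1     0  |    4 ]
  [ 0  0  0     1  |    2 ]
r2 -> r2 − 1/3·r4
  [ 1  0  0  -1/3  |  4/3 ]
  [ 0  1  0     0  |    1 ]
  [ 0  0  1     0  |    4 ]
  [ 0  0  0     1  |    2 ]
r1 -> r1 + 1/3·r4
  [ 1  0  0  0  |  2 ]
  [ 0  1  0  0  |  1 ]
  [ 0  0  1  0  |  4 ]
  [ 0  0  0  1  |  2 ]
Reading off the last column: x = 2, y = 1, z = 4, w = 2.

(2, 1, 4, 2)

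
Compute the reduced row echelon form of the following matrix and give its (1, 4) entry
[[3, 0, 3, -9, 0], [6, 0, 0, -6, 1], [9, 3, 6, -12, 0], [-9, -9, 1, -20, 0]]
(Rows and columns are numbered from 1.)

-1

R1 ← 1/3·R1
  [  1   0  1   -3  0 ]
  [  6   0  0   -6  1 ]
  [  9   3  6  -12  0 ]
  [ -9  -9  1  -20  0 ]
R2 ← R2 − 6·R1
  [  1   0   1   -3  0 ]
  [  0   0  -6   12  1 ]
  [  9   3   6  -12  0 ]
  [ -9  -9   1  -20  0 ]
R3 ← R3 − 9·R1
  [  1   0   1   -3  0 ]
  [  0   0  -6   12  1 ]
  [  0   3  -3   15  0 ]
  [ -9  -9   1  -20  0 ]
R4 ← R4 + 9·R1
  [ 1   0   1   -3  0 ]
  [ 0   0  -6   12  1 ]
  [ 0   3  -3   15  0 ]
  [ 0  -9  10  -47  0 ]
R2 <=> R3
  [ 1   0   1   -3  0 ]
  [ 0   3  -3   15  0 ]
  [ 0   0  -6   12  1 ]
  [ 0  -9  10  -47  0 ]
R2 ← 1/3·R2
  [ 1   0   1   -3  0 ]
  [ 0   1  -1    5  0 ]
  [ 0   0  -6   12  1 ]
  [ 0  -9  10  -47  0 ]
R4 ← R4 + 9·R2
  [ 1  0   1  -3  0 ]
  [ 0  1  -1   5  0 ]
  [ 0  0  -6  12  1 ]
  [ 0  0   1  -2  0 ]
R3 ← -1/6·R3
  [ 1  0   1  -3     0 ]
  [ 0  1  -1   5     0 ]
  [ 0  0   1  -2  -1/6 ]
  [ 0  0   1  -2     0 ]
R4 ← R4 − R3
  [ 1  0   1  -3     0 ]
  [ 0  1  -1   5     0 ]
  [ 0  0   1  -2  -1/6 ]
  [ 0  0   0   0   1/6 ]
R4 ← 6·R4
  [ 1  0   1  -3     0 ]
  [ 0  1  -1   5     0 ]
  [ 0  0   1  -2  -1/6 ]
  [ 0  0   0   0     1 ]
R3 ← R3 + 1/6·R4
  [ 1  0   1  -3  0 ]
  [ 0  1  -1   5  0 ]
  [ 0  0   1  -2  0 ]
  [ 0  0   0   0  1 ]
R2 ← R2 + R3
  [ 1  0  1  -3  0 ]
  [ 0  1  0   3  0 ]
  [ 0  0  1  -2  0 ]
  [ 0  0  0   0  1 ]
R1 ← R1 − R3
  [ 1  0  0  -1  0 ]
  [ 0  1  0   3  0 ]
  [ 0  0  1  -2  0 ]
  [ 0  0  0   0  1 ]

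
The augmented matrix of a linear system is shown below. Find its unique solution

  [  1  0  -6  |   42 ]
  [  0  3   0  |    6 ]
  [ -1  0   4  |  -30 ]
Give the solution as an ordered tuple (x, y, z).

(6, 2, -6)

Add R1 to R3.
  [ 1  0  -6  |  42 ]
  [ 0  3   0  |   6 ]
  [ 0  0  -2  |  12 ]
Multiply R2 by 1/3.
  [ 1  0  -6  |  42 ]
  [ 0  1   0  |   2 ]
  [ 0  0  -2  |  12 ]
Multiply R3 by -1/2.
  [ 1  0  -6  |  42 ]
  [ 0  1   0  |   2 ]
  [ 0  0   1  |  -6 ]
Add 6 times R3 to R1.
  [ 1  0  0  |   6 ]
  [ 0  1  0  |   2 ]
  [ 0  0  1  |  -6 ]
Reading off the last column: x = 6, y = 2, z = -6.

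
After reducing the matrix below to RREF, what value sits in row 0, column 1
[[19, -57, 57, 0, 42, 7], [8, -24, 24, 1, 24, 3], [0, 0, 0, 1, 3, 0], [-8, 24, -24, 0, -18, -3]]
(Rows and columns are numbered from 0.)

-3

ρ1 := 1/19·ρ1
  [  1   -3    3  0  42/19  7/19 ]
  [  8  -24   24  1     24     3 ]
  [  0    0    0  1      3     0 ]
  [ -8   24  -24  0    -18    -3 ]
ρ2 := ρ2 − 8·ρ1
  [  1  -3    3  0   42/19  7/19 ]
  [  0   0    0  1  120/19  1/19 ]
  [  0   0    0  1       3     0 ]
  [ -8  24  -24  0     -18    -3 ]
ρ4 := ρ4 + 8·ρ1
  [ 1  -3  3  0   42/19   7/19 ]
  [ 0   0  0  1  120/19   1/19 ]
  [ 0   0  0  1       3      0 ]
  [ 0   0  0  0   -6/19  -1/19 ]
ρ3 := ρ3 − ρ2
  [ 1  -3  3  0   42/19   7/19 ]
  [ 0   0  0  1  120/19   1/19 ]
  [ 0   0  0  0  -63/19  -1/19 ]
  [ 0   0  0  0   -6/19  -1/19 ]
ρ3 := -19/63·ρ3
  [ 1  -3  3  0   42/19   7/19 ]
  [ 0   0  0  1  120/19   1/19 ]
  [ 0   0  0  0       1   1/63 ]
  [ 0   0  0  0   -6/19  -1/19 ]
ρ4 := ρ4 + 6/19·ρ3
  [ 1  -3  3  0   42/19   7/19 ]
  [ 0   0  0  1  120/19   1/19 ]
  [ 0   0  0  0       1   1/63 ]
  [ 0   0  0  0       0  -1/21 ]
ρ4 := -21·ρ4
  [ 1  -3  3  0   42/19  7/19 ]
  [ 0   0  0  1  120/19  1/19 ]
  [ 0   0  0  0       1  1/63 ]
  [ 0   0  0  0       0     1 ]
ρ3 := ρ3 − 1/63·ρ4
  [ 1  -3  3  0   42/19  7/19 ]
  [ 0   0  0  1  120/19  1/19 ]
  [ 0   0  0  0       1     0 ]
  [ 0   0  0  0       0     1 ]
ρ2 := ρ2 − 1/19·ρ4
  [ 1  -3  3  0   42/19  7/19 ]
  [ 0   0  0  1  120/19     0 ]
  [ 0   0  0  0       1     0 ]
  [ 0   0  0  0       0     1 ]
ρ1 := ρ1 − 7/19·ρ4
  [ 1  -3  3  0   42/19  0 ]
  [ 0   0  0  1  120/19  0 ]
  [ 0   0  0  0       1  0 ]
  [ 0   0  0  0       0  1 ]
ρ2 := ρ2 − 120/19·ρ3
  [ 1  -3  3  0  42/19  0 ]
  [ 0   0  0  1      0  0 ]
  [ 0   0  0  0      1  0 ]
  [ 0   0  0  0      0  1 ]
ρ1 := ρ1 − 42/19·ρ3
  [ 1  -3  3  0  0  0 ]
  [ 0   0  0  1  0  0 ]
  [ 0   0  0  0  1  0 ]
  [ 0   0  0  0  0  1 ]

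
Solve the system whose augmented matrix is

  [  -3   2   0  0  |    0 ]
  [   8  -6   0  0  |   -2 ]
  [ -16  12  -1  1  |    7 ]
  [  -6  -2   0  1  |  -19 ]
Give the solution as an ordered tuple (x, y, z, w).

(2, 3, -4, -1)

R1 -> -1/3·R1
  [   1  -2/3   0  0  |    0 ]
  [   8    -6   0  0  |   -2 ]
  [ -16    12  -1  1  |    7 ]
  [  -6    -2   0  1  |  -19 ]
R2 -> R2 − 8·R1
  [   1  -2/3   0  0  |    0 ]
  [   0  -2/3   0  0  |   -2 ]
  [ -16    12  -1  1  |    7 ]
  [  -6    -2   0  1  |  -19 ]
R3 -> R3 + 16·R1
  [  1  -2/3   0  0  |    0 ]
  [  0  -2/3   0  0  |   -2 ]
  [  0   4/3  -1  1  |    7 ]
  [ -6    -2   0  1  |  -19 ]
R4 -> R4 + 6·R1
  [ 1  -2/3   0  0  |    0 ]
  [ 0  -2/3   0  0  |   -2 ]
  [ 0   4/3  -1  1  |    7 ]
  [ 0    -6   0  1  |  -19 ]
R2 -> -3/2·R2
  [ 1  -2/3   0  0  |    0 ]
  [ 0     1   0  0  |    3 ]
  [ 0   4/3  -1  1  |    7 ]
  [ 0    -6   0  1  |  -19 ]
R3 -> R3 − 4/3·R2
  [ 1  -2/3   0  0  |    0 ]
  [ 0     1   0  0  |    3 ]
  [ 0     0  -1  1  |    3 ]
  [ 0    -6   0  1  |  -19 ]
R4 -> R4 + 6·R2
  [ 1  -2/3   0  0  |   0 ]
  [ 0     1   0  0  |   3 ]
  [ 0     0  -1  1  |   3 ]
  [ 0     0   0  1  |  -1 ]
R3 -> -1·R3
  [ 1  -2/3  0   0  |   0 ]
  [ 0     1  0   0  |   3 ]
  [ 0     0  1  -1  |  -3 ]
  [ 0     0  0   1  |  -1 ]
R3 -> R3 + R4
  [ 1  -2/3  0  0  |   0 ]
  [ 0     1  0  0  |   3 ]
  [ 0     0  1  0  |  -4 ]
  [ 0     0  0  1  |  -1 ]
R1 -> R1 + 2/3·R2
  [ 1  0  0  0  |   2 ]
  [ 0  1  0  0  |   3 ]
  [ 0  0  1  0  |  -4 ]
  [ 0  0  0  1  |  -1 ]
Reading off the last column: x = 2, y = 3, z = -4, w = -1.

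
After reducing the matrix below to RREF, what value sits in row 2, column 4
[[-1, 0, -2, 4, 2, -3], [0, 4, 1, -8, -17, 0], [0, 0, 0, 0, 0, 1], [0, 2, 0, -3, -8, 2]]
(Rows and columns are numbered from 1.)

R1 ← -1·R1
  [ 1  0  2  -4   -2  3 ]
  [ 0  4  1  -8  -17  0 ]
  [ 0  0  0   0    0  1 ]
  [ 0  2  0  -3   -8  2 ]
R2 ← 1/4·R2
  [ 1  0    2  -4     -2  3 ]
  [ 0  1  1/4  -2  -17/4  0 ]
  [ 0  0    0   0      0  1 ]
  [ 0  2    0  -3     -8  2 ]
R4 ← R4 − 2·R2
  [ 1  0     2  -4     -2  3 ]
  [ 0  1   1/4  -2  -17/4  0 ]
  [ 0  0     0   0      0  1 ]
  [ 0  0  -1/2   1    1/2  2 ]
R3 ↔ R4
  [ 1  0     2  -4     -2  3 ]
  [ 0  1   1/4  -2  -17/4  0 ]
  [ 0  0  -1/2   1    1/2  2 ]
  [ 0  0     0   0      0  1 ]
R3 ← -2·R3
  [ 1  0    2  -4     -2   3 ]
  [ 0  1  1/4  -2  -17/4   0 ]
  [ 0  0    1  -2     -1  -4 ]
  [ 0  0    0   0      0   1 ]
R3 ← R3 + 4·R4
  [ 1  0    2  -4     -2  3 ]
  [ 0  1  1/4  -2  -17/4  0 ]
  [ 0  0    1  -2     -1  0 ]
  [ 0  0    0   0      0  1 ]
R1 ← R1 − 3·R4
  [ 1  0    2  -4     -2  0 ]
  [ 0  1  1/4  -2  -17/4  0 ]
  [ 0  0    1  -2     -1  0 ]
  [ 0  0    0   0      0  1 ]
R2 ← R2 − 1/4·R3
  [ 1  0  2    -4  -2  0 ]
  [ 0  1  0  -3/2  -4  0 ]
  [ 0  0  1    -2  -1  0 ]
  [ 0  0  0     0   0  1 ]
R1 ← R1 − 2·R3
  [ 1  0  0     0   0  0 ]
  [ 0  1  0  -3/2  -4  0 ]
  [ 0  0  1    -2  -1  0 ]
  [ 0  0  0     0   0  1 ]

-3/2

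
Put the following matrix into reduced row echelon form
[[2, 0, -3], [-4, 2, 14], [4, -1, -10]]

[[1, 0, -3/2], [0, 1, 4], [0, 0, 0]]

Multiply ρ1 by 1/2.
  [  1   0  -3/2 ]
  [ -4   2    14 ]
  [  4  -1   -10 ]
Add 4 times ρ1 to ρ2.
  [ 1   0  -3/2 ]
  [ 0   2     8 ]
  [ 4  -1   -10 ]
Subtract 4 times ρ1 from ρ3.
  [ 1   0  -3/2 ]
  [ 0   2     8 ]
  [ 0  -1    -4 ]
Multiply ρ2 by 1/2.
  [ 1   0  -3/2 ]
  [ 0   1     4 ]
  [ 0  -1    -4 ]
Add ρ2 to ρ3.
  [ 1  0  -3/2 ]
  [ 0  1     4 ]
  [ 0  0     0 ]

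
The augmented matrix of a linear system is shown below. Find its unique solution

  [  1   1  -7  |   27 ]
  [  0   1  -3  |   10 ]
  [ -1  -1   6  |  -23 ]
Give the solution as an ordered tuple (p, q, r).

(1, -2, -4)

R3 := R3 + R1
R3 := -1·R3
R2 := R2 + 3·R3
R1 := R1 + 7·R3
R1 := R1 − R2
Reading off the last column: p = 1, q = -2, r = -4.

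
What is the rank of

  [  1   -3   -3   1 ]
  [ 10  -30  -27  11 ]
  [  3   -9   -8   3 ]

R2 → R2 − 10·R1
  [ 1  -3  -3  1 ]
  [ 0   0   3  1 ]
  [ 3  -9  -8  3 ]
R3 → R3 − 3·R1
  [ 1  -3  -3  1 ]
  [ 0   0   3  1 ]
  [ 0   0   1  0 ]
R2 → 1/3·R2
  [ 1  -3  -3    1 ]
  [ 0   0   1  1/3 ]
  [ 0   0   1    0 ]
R3 → R3 − R2
  [ 1  -3  -3     1 ]
  [ 0   0   1   1/3 ]
  [ 0   0   0  -1/3 ]
R3 → -3·R3
  [ 1  -3  -3    1 ]
  [ 0   0   1  1/3 ]
  [ 0   0   0    1 ]
R2 → R2 − 1/3·R3
  [ 1  -3  -3  1 ]
  [ 0   0   1  0 ]
  [ 0   0   0  1 ]
R1 → R1 − R3
  [ 1  -3  -3  0 ]
  [ 0   0   1  0 ]
  [ 0   0   0  1 ]
R1 → R1 + 3·R2
  [ 1  -3  0  0 ]
  [ 0   0  1  0 ]
  [ 0   0  0  1 ]
The reduced form has 3 nonzero rows.

rank = 3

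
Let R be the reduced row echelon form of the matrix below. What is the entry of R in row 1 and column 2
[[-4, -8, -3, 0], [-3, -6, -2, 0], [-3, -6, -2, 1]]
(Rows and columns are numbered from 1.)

2

ρ1 ← -1/4·ρ1
  [  1   2  3/4  0 ]
  [ -3  -6   -2  0 ]
  [ -3  -6   -2  1 ]
ρ2 ← ρ2 + 3·ρ1
  [  1   2  3/4  0 ]
  [  0   0  1/4  0 ]
  [ -3  -6   -2  1 ]
ρ3 ← ρ3 + 3·ρ1
  [ 1  2  3/4  0 ]
  [ 0  0  1/4  0 ]
  [ 0  0  1/4  1 ]
ρ2 ← 4·ρ2
  [ 1  2  3/4  0 ]
  [ 0  0    1  0 ]
  [ 0  0  1/4  1 ]
ρ3 ← ρ3 − 1/4·ρ2
  [ 1  2  3/4  0 ]
  [ 0  0    1  0 ]
  [ 0  0    0  1 ]
ρ1 ← ρ1 − 3/4·ρ2
  [ 1  2  0  0 ]
  [ 0  0  1  0 ]
  [ 0  0  0  1 ]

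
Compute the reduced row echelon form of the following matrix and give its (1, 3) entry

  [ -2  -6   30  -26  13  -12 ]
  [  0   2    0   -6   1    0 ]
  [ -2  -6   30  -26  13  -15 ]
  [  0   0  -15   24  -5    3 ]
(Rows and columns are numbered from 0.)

-3

r1 → -1/2·r1
  [  1   3  -15   13  -13/2    6 ]
  [  0   2    0   -6      1    0 ]
  [ -2  -6   30  -26     13  -15 ]
  [  0   0  -15   24     -5    3 ]
r3 → r3 + 2·r1
  [ 1  3  -15  13  -13/2   6 ]
  [ 0  2    0  -6      1   0 ]
  [ 0  0    0   0      0  -3 ]
  [ 0  0  -15  24     -5   3 ]
r2 → 1/2·r2
  [ 1  3  -15  13  -13/2   6 ]
  [ 0  1    0  -3    1/2   0 ]
  [ 0  0    0   0      0  -3 ]
  [ 0  0  -15  24     -5   3 ]
r3 ↔ r4
  [ 1  3  -15  13  -13/2   6 ]
  [ 0  1    0  -3    1/2   0 ]
  [ 0  0  -15  24     -5   3 ]
  [ 0  0    0   0      0  -3 ]
r3 → -1/15·r3
  [ 1  3  -15    13  -13/2     6 ]
  [ 0  1    0    -3    1/2     0 ]
  [ 0  0    1  -8/5    1/3  -1/5 ]
  [ 0  0    0     0      0    -3 ]
r4 → -1/3·r4
  [ 1  3  -15    13  -13/2     6 ]
  [ 0  1    0    -3    1/2     0 ]
  [ 0  0    1  -8/5    1/3  -1/5 ]
  [ 0  0    0     0      0     1 ]
r3 → r3 + 1/5·r4
  [ 1  3  -15    13  -13/2  6 ]
  [ 0  1    0    -3    1/2  0 ]
  [ 0  0    1  -8/5    1/3  0 ]
  [ 0  0    0     0      0  1 ]
r1 → r1 − 6·r4
  [ 1  3  -15    13  -13/2  0 ]
  [ 0  1    0    -3    1/2  0 ]
  [ 0  0    1  -8/5    1/3  0 ]
  [ 0  0    0     0      0  1 ]
r1 → r1 + 15·r3
  [ 1  3  0   -11  -3/2  0 ]
  [ 0  1  0    -3   1/2  0 ]
  [ 0  0  1  -8/5   1/3  0 ]
  [ 0  0  0     0     0  1 ]
r1 → r1 − 3·r2
  [ 1  0  0    -2   -3  0 ]
  [ 0  1  0    -3  1/2  0 ]
  [ 0  0  1  -8/5  1/3  0 ]
  [ 0  0  0     0    0  1 ]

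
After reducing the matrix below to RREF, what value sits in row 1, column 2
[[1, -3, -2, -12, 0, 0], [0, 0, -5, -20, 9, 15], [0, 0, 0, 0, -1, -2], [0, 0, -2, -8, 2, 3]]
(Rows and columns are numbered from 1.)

-3

R2 → -1/5·R2
  [ 1  -3  -2  -12     0   0 ]
  [ 0   0   1    4  -9/5  -3 ]
  [ 0   0   0    0    -1  -2 ]
  [ 0   0  -2   -8     2   3 ]
R4 → R4 + 2·R2
  [ 1  -3  -2  -12     0   0 ]
  [ 0   0   1    4  -9/5  -3 ]
  [ 0   0   0    0    -1  -2 ]
  [ 0   0   0    0  -8/5  -3 ]
R3 → -1·R3
  [ 1  -3  -2  -12     0   0 ]
  [ 0   0   1    4  -9/5  -3 ]
  [ 0   0   0    0     1   2 ]
  [ 0   0   0    0  -8/5  -3 ]
R4 → R4 + 8/5·R3
  [ 1  -3  -2  -12     0    0 ]
  [ 0   0   1    4  -9/5   -3 ]
  [ 0   0   0    0     1    2 ]
  [ 0   0   0    0     0  1/5 ]
R4 → 5·R4
  [ 1  -3  -2  -12     0   0 ]
  [ 0   0   1    4  -9/5  -3 ]
  [ 0   0   0    0     1   2 ]
  [ 0   0   0    0     0   1 ]
R3 → R3 − 2·R4
  [ 1  -3  -2  -12     0   0 ]
  [ 0   0   1    4  -9/5  -3 ]
  [ 0   0   0    0     1   0 ]
  [ 0   0   0    0     0   1 ]
R2 → R2 + 3·R4
  [ 1  -3  -2  -12     0  0 ]
  [ 0   0   1    4  -9/5  0 ]
  [ 0   0   0    0     1  0 ]
  [ 0   0   0    0     0  1 ]
R2 → R2 + 9/5·R3
  [ 1  -3  -2  -12  0  0 ]
  [ 0   0   1    4  0  0 ]
  [ 0   0   0    0  1  0 ]
  [ 0   0   0    0  0  1 ]
R1 → R1 + 2·R2
  [ 1  -3  0  -4  0  0 ]
  [ 0   0  1   4  0  0 ]
  [ 0   0  0   0  1  0 ]
  [ 0   0  0   0  0  1 ]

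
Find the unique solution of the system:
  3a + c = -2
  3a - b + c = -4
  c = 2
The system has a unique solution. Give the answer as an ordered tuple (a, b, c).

(-4/3, 2, 2)

Form the augmented matrix and row-reduce:
  [ 3   0  1  |  -2 ]
  [ 3  -1  1  |  -4 ]
  [ 0   0  1  |   2 ]
R1 ← 1/3·R1
  [ 1   0  1/3  |  -2/3 ]
  [ 3  -1    1  |    -4 ]
  [ 0   0    1  |     2 ]
R2 ← R2 − 3·R1
  [ 1   0  1/3  |  -2/3 ]
  [ 0  -1    0  |    -2 ]
  [ 0   0    1  |     2 ]
R2 ← -1·R2
  [ 1  0  1/3  |  -2/3 ]
  [ 0  1    0  |     2 ]
  [ 0  0    1  |     2 ]
R1 ← R1 − 1/3·R3
  [ 1  0  0  |  -4/3 ]
  [ 0  1  0  |     2 ]
  [ 0  0  1  |     2 ]
Reading off the last column: a = -4/3, b = 2, c = 2.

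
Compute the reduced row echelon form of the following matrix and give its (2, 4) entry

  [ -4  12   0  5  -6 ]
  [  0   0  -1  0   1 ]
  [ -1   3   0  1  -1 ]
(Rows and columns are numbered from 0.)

ρ1 → -1/4·ρ1
  [  1  -3   0  -5/4  3/2 ]
  [  0   0  -1     0    1 ]
  [ -1   3   0     1   -1 ]
ρ3 → ρ3 + ρ1
  [ 1  -3   0  -5/4  3/2 ]
  [ 0   0  -1     0    1 ]
  [ 0   0   0  -1/4  1/2 ]
ρ2 → -1·ρ2
  [ 1  -3  0  -5/4  3/2 ]
  [ 0   0  1     0   -1 ]
  [ 0   0  0  -1/4  1/2 ]
ρ3 → -4·ρ3
  [ 1  -3  0  -5/4  3/2 ]
  [ 0   0  1     0   -1 ]
  [ 0   0  0     1   -2 ]
ρ1 → ρ1 + 5/4·ρ3
  [ 1  -3  0  0  -1 ]
  [ 0   0  1  0  -1 ]
  [ 0   0  0  1  -2 ]

-2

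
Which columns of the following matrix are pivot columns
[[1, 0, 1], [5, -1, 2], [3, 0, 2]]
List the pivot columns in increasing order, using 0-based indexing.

0, 1, 2

R2 → R2 − 5·R1
  [ 1   0   1 ]
  [ 0  -1  -3 ]
  [ 3   0   2 ]
R3 → R3 − 3·R1
  [ 1   0   1 ]
  [ 0  -1  -3 ]
  [ 0   0  -1 ]
R2 → -1·R2
  [ 1  0   1 ]
  [ 0  1   3 ]
  [ 0  0  -1 ]
R3 → -1·R3
  [ 1  0  1 ]
  [ 0  1  3 ]
  [ 0  0  1 ]
R2 → R2 − 3·R3
  [ 1  0  1 ]
  [ 0  1  0 ]
  [ 0  0  1 ]
R1 → R1 − R3
  [ 1  0  0 ]
  [ 0  1  0 ]
  [ 0  0  1 ]
Pivot columns are the columns containing a leading 1.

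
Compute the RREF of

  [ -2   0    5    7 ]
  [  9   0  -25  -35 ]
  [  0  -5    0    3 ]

r1 -> -1/2·r1
r2 -> r2 − 9·r1
r2 ↔ r3
r2 -> -1/5·r2
r3 -> -2/5·r3
r1 -> r1 + 5/2·r3

[[1, 0, 0, 0], [0, 1, 0, -3/5], [0, 0, 1, 7/5]]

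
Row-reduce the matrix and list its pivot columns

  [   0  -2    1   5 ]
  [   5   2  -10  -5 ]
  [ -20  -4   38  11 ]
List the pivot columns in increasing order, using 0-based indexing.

Swap ρ1 and ρ2.
  [   5   2  -10  -5 ]
  [   0  -2    1   5 ]
  [ -20  -4   38  11 ]
Multiply ρ1 by 1/5.
  [   1  2/5  -2  -1 ]
  [   0   -2   1   5 ]
  [ -20   -4  38  11 ]
Add 20 times ρ1 to ρ3.
  [ 1  2/5  -2  -1 ]
  [ 0   -2   1   5 ]
  [ 0    4  -2  -9 ]
Multiply ρ2 by -1/2.
  [ 1  2/5    -2    -1 ]
  [ 0    1  -1/2  -5/2 ]
  [ 0    4    -2    -9 ]
Subtract 4 times ρ2 from ρ3.
  [ 1  2/5    -2    -1 ]
  [ 0    1  -1/2  -5/2 ]
  [ 0    0     0     1 ]
Add 5/2 times ρ3 to ρ2.
  [ 1  2/5    -2  -1 ]
  [ 0    1  -1/2   0 ]
  [ 0    0     0   1 ]
Add ρ3 to ρ1.
  [ 1  2/5    -2  0 ]
  [ 0    1  -1/2  0 ]
  [ 0    0     0  1 ]
Subtract 2/5 times ρ2 from ρ1.
  [ 1  0  -9/5  0 ]
  [ 0  1  -1/2  0 ]
  [ 0  0     0  1 ]
Pivot columns are the columns containing a leading 1.

0, 1, 3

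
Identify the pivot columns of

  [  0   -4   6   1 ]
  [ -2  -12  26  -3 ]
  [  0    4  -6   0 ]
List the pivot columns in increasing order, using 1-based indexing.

ρ1 ↔ ρ2
ρ1 → -1/2·ρ1
ρ2 → -1/4·ρ2
ρ3 → ρ3 − 4·ρ2
ρ2 → ρ2 + 1/4·ρ3
ρ1 → ρ1 − 3/2·ρ3
ρ1 → ρ1 − 6·ρ2
Pivot columns are the columns containing a leading 1.

1, 2, 4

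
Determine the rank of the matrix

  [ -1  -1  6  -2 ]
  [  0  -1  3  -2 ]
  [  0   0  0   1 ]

rank = 3

R1 → -1·R1
R2 → -1·R2
R2 → R2 − 2·R3
R1 → R1 − 2·R3
R1 → R1 − R2
The reduced form has 3 nonzero rows.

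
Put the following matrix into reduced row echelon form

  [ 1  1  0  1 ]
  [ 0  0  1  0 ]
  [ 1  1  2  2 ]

Subtract ρ1 from ρ3.
  [ 1  1  0  1 ]
  [ 0  0  1  0 ]
  [ 0  0  2  1 ]
Subtract 2 times ρ2 from ρ3.
  [ 1  1  0  1 ]
  [ 0  0  1  0 ]
  [ 0  0  0  1 ]
Subtract ρ3 from ρ1.
  [ 1  1  0  0 ]
  [ 0  0  1  0 ]
  [ 0  0  0  1 ]

[[1, 1, 0, 0], [0, 0, 1, 0], [0, 0, 0, 1]]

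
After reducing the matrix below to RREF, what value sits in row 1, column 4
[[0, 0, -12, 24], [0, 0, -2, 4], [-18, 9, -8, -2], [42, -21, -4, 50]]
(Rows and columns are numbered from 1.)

Swap R1 and R3.
  [ -18    9   -8  -2 ]
  [   0    0   -2   4 ]
  [   0    0  -12  24 ]
  [  42  -21   -4  50 ]
Multiply R1 by -1/18.
  [  1  -1/2  4/9  1/9 ]
  [  0     0   -2    4 ]
  [  0     0  -12   24 ]
  [ 42   -21   -4   50 ]
Subtract 42 times R1 from R4.
  [ 1  -1/2    4/9    1/9 ]
  [ 0     0     -2      4 ]
  [ 0     0    -12     24 ]
  [ 0     0  -68/3  136/3 ]
Multiply R2 by -1/2.
  [ 1  -1/2    4/9    1/9 ]
  [ 0     0      1     -2 ]
  [ 0     0    -12     24 ]
  [ 0     0  -68/3  136/3 ]
Add 12 times R2 to R3.
  [ 1  -1/2    4/9    1/9 ]
  [ 0     0      1     -2 ]
  [ 0     0      0      0 ]
  [ 0     0  -68/3  136/3 ]
Add 68/3 times R2 to R4.
  [ 1  -1/2  4/9  1/9 ]
  [ 0     0    1   -2 ]
  [ 0     0    0    0 ]
  [ 0     0    0    0 ]
Subtract 4/9 times R2 from R1.
  [ 1  -1/2  0   1 ]
  [ 0     0  1  -2 ]
  [ 0     0  0   0 ]
  [ 0     0  0   0 ]

1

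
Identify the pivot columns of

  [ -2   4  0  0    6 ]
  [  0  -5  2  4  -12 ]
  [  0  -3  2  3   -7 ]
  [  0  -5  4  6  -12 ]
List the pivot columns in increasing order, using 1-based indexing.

1, 2, 3, 4

r1 -> -1/2·r1
  [ 1  -2  0  0   -3 ]
  [ 0  -5  2  4  -12 ]
  [ 0  -3  2  3   -7 ]
  [ 0  -5  4  6  -12 ]
r2 -> -1/5·r2
  [ 1  -2     0     0    -3 ]
  [ 0   1  -2/5  -4/5  12/5 ]
  [ 0  -3     2     3    -7 ]
  [ 0  -5     4     6   -12 ]
r3 -> r3 + 3·r2
  [ 1  -2     0     0    -3 ]
  [ 0   1  -2/5  -4/5  12/5 ]
  [ 0   0   4/5   3/5   1/5 ]
  [ 0  -5     4     6   -12 ]
r4 -> r4 + 5·r2
  [ 1  -2     0     0    -3 ]
  [ 0   1  -2/5  -4/5  12/5 ]
  [ 0   0   4/5   3/5   1/5 ]
  [ 0   0     2     2     0 ]
r3 -> 5/4·r3
  [ 1  -2     0     0    -3 ]
  [ 0   1  -2/5  -4/5  12/5 ]
  [ 0   0     1   3/4   1/4 ]
  [ 0   0     2     2     0 ]
r4 -> r4 − 2·r3
  [ 1  -2     0     0    -3 ]
  [ 0   1  -2/5  -4/5  12/5 ]
  [ 0   0     1   3/4   1/4 ]
  [ 0   0     0   1/2  -1/2 ]
r4 -> 2·r4
  [ 1  -2     0     0    -3 ]
  [ 0   1  -2/5  -4/5  12/5 ]
  [ 0   0     1   3/4   1/4 ]
  [ 0   0     0     1    -1 ]
r3 -> r3 − 3/4·r4
  [ 1  -2     0     0    -3 ]
  [ 0   1  -2/5  -4/5  12/5 ]
  [ 0   0     1     0     1 ]
  [ 0   0     0     1    -1 ]
r2 -> r2 + 4/5·r4
  [ 1  -2     0  0   -3 ]
  [ 0   1  -2/5  0  8/5 ]
  [ 0   0     1  0    1 ]
  [ 0   0     0  1   -1 ]
r2 -> r2 + 2/5·r3
  [ 1  -2  0  0  -3 ]
  [ 0   1  0  0   2 ]
  [ 0   0  1  0   1 ]
  [ 0   0  0  1  -1 ]
r1 -> r1 + 2·r2
  [ 1  0  0  0   1 ]
  [ 0  1  0  0   2 ]
  [ 0  0  1  0   1 ]
  [ 0  0  0  1  -1 ]
Pivot columns are the columns containing a leading 1.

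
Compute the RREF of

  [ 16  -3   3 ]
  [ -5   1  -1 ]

[[1, 0, 0], [0, 1, -1]]

ρ1 → 1/16·ρ1
  [  1  -3/16  3/16 ]
  [ -5      1    -1 ]
ρ2 → ρ2 + 5·ρ1
  [ 1  -3/16   3/16 ]
  [ 0   1/16  -1/16 ]
ρ2 → 16·ρ2
  [ 1  -3/16  3/16 ]
  [ 0      1    -1 ]
ρ1 → ρ1 + 3/16·ρ2
  [ 1  0   0 ]
  [ 0  1  -1 ]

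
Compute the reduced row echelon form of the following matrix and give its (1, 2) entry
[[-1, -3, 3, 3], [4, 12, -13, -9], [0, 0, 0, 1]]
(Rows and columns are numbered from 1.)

Multiply ρ1 by -1.
  [ 1   3   -3  -3 ]
  [ 4  12  -13  -9 ]
  [ 0   0    0   1 ]
Subtract 4 times ρ1 from ρ2.
  [ 1  3  -3  -3 ]
  [ 0  0  -1   3 ]
  [ 0  0   0   1 ]
Multiply ρ2 by -1.
  [ 1  3  -3  -3 ]
  [ 0  0   1  -3 ]
  [ 0  0   0   1 ]
Add 3 times ρ3 to ρ2.
  [ 1  3  -3  -3 ]
  [ 0  0   1   0 ]
  [ 0  0   0   1 ]
Add 3 times ρ3 to ρ1.
  [ 1  3  -3  0 ]
  [ 0  0   1  0 ]
  [ 0  0   0  1 ]
Add 3 times ρ2 to ρ1.
  [ 1  3  0  0 ]
  [ 0  0  1  0 ]
  [ 0  0  0  1 ]

3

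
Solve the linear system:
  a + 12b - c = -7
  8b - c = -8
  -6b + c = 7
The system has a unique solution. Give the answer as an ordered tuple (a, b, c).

Form the augmented matrix and row-reduce:
  [ 1  12  -1  |  -7 ]
  [ 0   8  -1  |  -8 ]
  [ 0  -6   1  |   7 ]
R2 := 1/8·R2
  [ 1  12    -1  |  -7 ]
  [ 0   1  -1/8  |  -1 ]
  [ 0  -6     1  |   7 ]
R3 := R3 + 6·R2
  [ 1  12    -1  |  -7 ]
  [ 0   1  -1/8  |  -1 ]
  [ 0   0   1/4  |   1 ]
R3 := 4·R3
  [ 1  12    -1  |  -7 ]
  [ 0   1  -1/8  |  -1 ]
  [ 0   0     1  |   4 ]
R2 := R2 + 1/8·R3
  [ 1  12  -1  |    -7 ]
  [ 0   1   0  |  -1/2 ]
  [ 0   0   1  |     4 ]
R1 := R1 + R3
  [ 1  12  0  |    -3 ]
  [ 0   1  0  |  -1/2 ]
  [ 0   0  1  |     4 ]
R1 := R1 − 12·R2
  [ 1  0  0  |     3 ]
  [ 0  1  0  |  -1/2 ]
  [ 0  0  1  |     4 ]
Reading off the last column: a = 3, b = -1/2, c = 4.

(3, -1/2, 4)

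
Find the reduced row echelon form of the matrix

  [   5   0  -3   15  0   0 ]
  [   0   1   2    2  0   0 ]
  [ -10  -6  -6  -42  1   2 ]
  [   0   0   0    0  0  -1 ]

[[1, 0, -3/5, 3, 0, 0], [0, 1, 2, 2, 0, 0], [0, 0, 0, 0, 1, 0], [0, 0, 0, 0, 0, 1]]

ρ1 := 1/5·ρ1
  [   1   0  -3/5    3  0   0 ]
  [   0   1     2    2  0   0 ]
  [ -10  -6    -6  -42  1   2 ]
  [   0   0     0    0  0  -1 ]
ρ3 := ρ3 + 10·ρ1
  [ 1   0  -3/5    3  0   0 ]
  [ 0   1     2    2  0   0 ]
  [ 0  -6   -12  -12  1   2 ]
  [ 0   0     0    0  0  -1 ]
ρ3 := ρ3 + 6·ρ2
  [ 1  0  -3/5  3  0   0 ]
  [ 0  1     2  2  0   0 ]
  [ 0  0     0  0  1   2 ]
  [ 0  0     0  0  0  -1 ]
ρ4 := -1·ρ4
  [ 1  0  -3/5  3  0  0 ]
  [ 0  1     2  2  0  0 ]
  [ 0  0     0  0  1  2 ]
  [ 0  0     0  0  0  1 ]
ρ3 := ρ3 − 2·ρ4
  [ 1  0  -3/5  3  0  0 ]
  [ 0  1     2  2  0  0 ]
  [ 0  0     0  0  1  0 ]
  [ 0  0     0  0  0  1 ]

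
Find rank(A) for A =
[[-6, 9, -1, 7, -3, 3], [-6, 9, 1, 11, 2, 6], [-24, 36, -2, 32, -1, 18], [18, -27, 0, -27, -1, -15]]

ρ1 → -1/6·ρ1
  [   1  -3/2  1/6  -7/6  1/2  -1/2 ]
  [  -6     9    1    11    2     6 ]
  [ -24    36   -2    32   -1    18 ]
  [  18   -27    0   -27   -1   -15 ]
ρ2 → ρ2 + 6·ρ1
  [   1  -3/2  1/6  -7/6  1/2  -1/2 ]
  [   0     0    2     4    5     3 ]
  [ -24    36   -2    32   -1    18 ]
  [  18   -27    0   -27   -1   -15 ]
ρ3 → ρ3 + 24·ρ1
  [  1  -3/2  1/6  -7/6  1/2  -1/2 ]
  [  0     0    2     4    5     3 ]
  [  0     0    2     4   11     6 ]
  [ 18   -27    0   -27   -1   -15 ]
ρ4 → ρ4 − 18·ρ1
  [ 1  -3/2  1/6  -7/6  1/2  -1/2 ]
  [ 0     0    2     4    5     3 ]
  [ 0     0    2     4   11     6 ]
  [ 0     0   -3    -6  -10    -6 ]
ρ2 → 1/2·ρ2
  [ 1  -3/2  1/6  -7/6  1/2  -1/2 ]
  [ 0     0    1     2  5/2   3/2 ]
  [ 0     0    2     4   11     6 ]
  [ 0     0   -3    -6  -10    -6 ]
ρ3 → ρ3 − 2·ρ2
  [ 1  -3/2  1/6  -7/6  1/2  -1/2 ]
  [ 0     0    1     2  5/2   3/2 ]
  [ 0     0    0     0    6     3 ]
  [ 0     0   -3    -6  -10    -6 ]
ρ4 → ρ4 + 3·ρ2
  [ 1  -3/2  1/6  -7/6   1/2  -1/2 ]
  [ 0     0    1     2   5/2   3/2 ]
  [ 0     0    0     0     6     3 ]
  [ 0     0    0     0  -5/2  -3/2 ]
ρ3 → 1/6·ρ3
  [ 1  -3/2  1/6  -7/6   1/2  -1/2 ]
  [ 0     0    1     2   5/2   3/2 ]
  [ 0     0    0     0     1   1/2 ]
  [ 0     0    0     0  -5/2  -3/2 ]
ρ4 → ρ4 + 5/2·ρ3
  [ 1  -3/2  1/6  -7/6  1/2  -1/2 ]
  [ 0     0    1     2  5/2   3/2 ]
  [ 0     0    0     0    1   1/2 ]
  [ 0     0    0     0    0  -1/4 ]
ρ4 → -4·ρ4
  [ 1  -3/2  1/6  -7/6  1/2  -1/2 ]
  [ 0     0    1     2  5/2   3/2 ]
  [ 0     0    0     0    1   1/2 ]
  [ 0     0    0     0    0     1 ]
ρ3 → ρ3 − 1/2·ρ4
  [ 1  -3/2  1/6  -7/6  1/2  -1/2 ]
  [ 0     0    1     2  5/2   3/2 ]
  [ 0     0    0     0    1     0 ]
  [ 0     0    0     0    0     1 ]
ρ2 → ρ2 − 3/2·ρ4
  [ 1  -3/2  1/6  -7/6  1/2  -1/2 ]
  [ 0     0    1     2  5/2     0 ]
  [ 0     0    0     0    1     0 ]
  [ 0     0    0     0    0     1 ]
ρ1 → ρ1 + 1/2·ρ4
  [ 1  -3/2  1/6  -7/6  1/2  0 ]
  [ 0     0    1     2  5/2  0 ]
  [ 0     0    0     0    1  0 ]
  [ 0     0    0     0    0  1 ]
ρ2 → ρ2 − 5/2·ρ3
  [ 1  -3/2  1/6  -7/6  1/2  0 ]
  [ 0     0    1     2    0  0 ]
  [ 0     0    0     0    1  0 ]
  [ 0     0    0     0    0  1 ]
ρ1 → ρ1 − 1/2·ρ3
  [ 1  -3/2  1/6  -7/6  0  0 ]
  [ 0     0    1     2  0  0 ]
  [ 0     0    0     0  1  0 ]
  [ 0     0    0     0  0  1 ]
ρ1 → ρ1 − 1/6·ρ2
  [ 1  -3/2  0  -3/2  0  0 ]
  [ 0     0  1     2  0  0 ]
  [ 0     0  0     0  1  0 ]
  [ 0     0  0     0  0  1 ]
The reduced form has 4 nonzero rows.

rank = 4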